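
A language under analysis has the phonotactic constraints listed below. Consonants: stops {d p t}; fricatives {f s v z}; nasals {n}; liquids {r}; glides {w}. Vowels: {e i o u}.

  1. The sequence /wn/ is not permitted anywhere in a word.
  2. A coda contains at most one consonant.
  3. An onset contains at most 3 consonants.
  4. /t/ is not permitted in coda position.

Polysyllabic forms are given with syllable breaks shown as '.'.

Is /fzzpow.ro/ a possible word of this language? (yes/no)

/fzzpow.ro/ — violates constraint 3: syllable 1 onset /fzzp/ has 4 consonants (> 3) → ill-formed

no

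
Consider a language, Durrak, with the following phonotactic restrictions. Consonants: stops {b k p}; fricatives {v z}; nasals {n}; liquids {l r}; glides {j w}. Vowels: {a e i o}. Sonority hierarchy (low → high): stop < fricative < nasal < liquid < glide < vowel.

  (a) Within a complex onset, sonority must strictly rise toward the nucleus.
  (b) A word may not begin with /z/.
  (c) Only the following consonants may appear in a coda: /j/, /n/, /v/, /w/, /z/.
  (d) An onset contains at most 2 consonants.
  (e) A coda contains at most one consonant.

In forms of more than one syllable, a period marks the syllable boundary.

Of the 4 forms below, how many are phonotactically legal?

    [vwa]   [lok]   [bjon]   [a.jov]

[vwa] — σ1 onset /vw/ (2→5 rises), coda /∅/ ok → phonotactically legal
[lok] — violates constraint (c): syllable 1 coda contains /k/, which is not a licensed coda consonant → phonotactically illegal
[bjon] — σ1 onset /bj/ (1→5 rises), coda /n/ ok → phonotactically legal
[a.jov] — σ1 onset /∅/, coda /∅/ ok; σ2 onset /j/, coda /v/ ok → phonotactically legal
Phonotactically legal: [vwa], [bjon], [a.jov] → 3.

3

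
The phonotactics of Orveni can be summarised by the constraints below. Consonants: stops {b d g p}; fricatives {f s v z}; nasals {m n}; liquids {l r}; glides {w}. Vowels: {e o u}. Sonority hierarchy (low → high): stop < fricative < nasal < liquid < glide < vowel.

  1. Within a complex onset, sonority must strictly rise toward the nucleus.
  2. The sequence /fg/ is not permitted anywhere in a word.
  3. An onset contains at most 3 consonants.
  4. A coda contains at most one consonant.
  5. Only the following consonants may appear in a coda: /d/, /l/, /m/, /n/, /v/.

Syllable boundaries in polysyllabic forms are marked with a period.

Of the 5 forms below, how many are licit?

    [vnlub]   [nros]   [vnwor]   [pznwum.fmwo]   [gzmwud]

0

[vnlub] — violates constraint 5: syllable 1 coda contains /b/, which is not a licensed coda consonant → illicit
[nros] — violates constraint 5: syllable 1 coda contains /s/, which is not a licensed coda consonant → illicit
[vnwor] — violates constraint 5: syllable 1 coda contains /r/, which is not a licensed coda consonant → illicit
[pznwum.fmwo] — violates constraint 3: syllable 1 onset /pznw/ has 4 consonants (> 3) → illicit
[gzmwud] — violates constraint 3: syllable 1 onset /gzmw/ has 4 consonants (> 3) → illicit
No form is licit → 0.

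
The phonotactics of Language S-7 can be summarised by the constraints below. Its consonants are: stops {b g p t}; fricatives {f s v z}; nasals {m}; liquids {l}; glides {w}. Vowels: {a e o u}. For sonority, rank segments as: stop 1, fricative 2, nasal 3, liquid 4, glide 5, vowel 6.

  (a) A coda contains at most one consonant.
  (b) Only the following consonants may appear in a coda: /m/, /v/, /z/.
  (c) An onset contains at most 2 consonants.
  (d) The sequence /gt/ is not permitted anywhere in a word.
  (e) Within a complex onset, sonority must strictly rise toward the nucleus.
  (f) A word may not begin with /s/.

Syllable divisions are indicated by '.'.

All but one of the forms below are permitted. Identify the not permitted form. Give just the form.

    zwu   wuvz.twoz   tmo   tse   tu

wuvz.twoz

zwu — σ1 onset /zw/ (2→5 rises), coda /∅/ ok → permitted
wuvz.twoz — violates constraint (a): syllable 1 coda /vz/ has 2 consonants (> 1) → not permitted
tmo — σ1 onset /tm/ (1→3 rises), coda /∅/ ok → permitted
tse — σ1 onset /ts/ (1→2 rises), coda /∅/ ok → permitted
tu — σ1 onset /t/, coda /∅/ ok → permitted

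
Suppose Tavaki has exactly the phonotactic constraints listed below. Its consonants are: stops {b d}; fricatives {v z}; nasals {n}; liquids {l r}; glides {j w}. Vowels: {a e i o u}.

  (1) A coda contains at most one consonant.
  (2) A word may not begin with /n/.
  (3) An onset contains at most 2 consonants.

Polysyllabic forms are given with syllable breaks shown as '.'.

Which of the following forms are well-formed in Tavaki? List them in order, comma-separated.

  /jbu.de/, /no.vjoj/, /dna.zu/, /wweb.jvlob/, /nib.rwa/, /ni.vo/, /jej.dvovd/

/jbu.de/, /dna.zu/

/jbu.de/ — σ1 onset /jb/ (2C), coda /∅/ ok; σ2 onset /d/, coda /∅/ ok → well-formed
/no.vjoj/ — violates constraint 2: word begins with /n/ → ill-formed
/dna.zu/ — σ1 onset /dn/ (2C), coda /∅/ ok; σ2 onset /z/, coda /∅/ ok → well-formed
/wweb.jvlob/ — violates constraint 3: syllable 2 onset /jvl/ has 3 consonants (> 2) → ill-formed
/nib.rwa/ — violates constraint 2: word begins with /n/ → ill-formed
/ni.vo/ — violates constraint 2: word begins with /n/ → ill-formed
/jej.dvovd/ — violates constraint 1: syllable 2 coda /vd/ has 2 consonants (> 1) → ill-formed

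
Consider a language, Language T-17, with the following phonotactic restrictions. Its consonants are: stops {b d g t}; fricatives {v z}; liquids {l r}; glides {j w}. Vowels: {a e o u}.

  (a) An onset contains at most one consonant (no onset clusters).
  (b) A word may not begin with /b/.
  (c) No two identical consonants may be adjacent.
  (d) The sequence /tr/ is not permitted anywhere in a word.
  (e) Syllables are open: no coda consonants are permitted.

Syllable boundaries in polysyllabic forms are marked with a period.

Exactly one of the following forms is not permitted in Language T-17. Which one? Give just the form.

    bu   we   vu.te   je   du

bu

bu — violates constraint (b): word begins with /b/ → not permitted
we — σ1 onset /w/, coda /∅/ ok → permitted
vu.te — σ1 onset /v/, coda /∅/ ok; σ2 onset /t/, coda /∅/ ok → permitted
je — σ1 onset /j/, coda /∅/ ok → permitted
du — σ1 onset /d/, coda /∅/ ok → permitted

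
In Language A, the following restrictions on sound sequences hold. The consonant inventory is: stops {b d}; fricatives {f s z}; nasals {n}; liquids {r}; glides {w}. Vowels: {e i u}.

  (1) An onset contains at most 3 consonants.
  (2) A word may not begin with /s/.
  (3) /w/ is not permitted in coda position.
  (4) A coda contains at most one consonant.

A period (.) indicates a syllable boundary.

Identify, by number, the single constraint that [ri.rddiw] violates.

3

[ri.rddiw]: syllable 2 coda contains /w/.
This is a violation of constraint 3: "/w/ is not permitted in coda position."
The remaining constraints (1, 2, 4) are satisfied.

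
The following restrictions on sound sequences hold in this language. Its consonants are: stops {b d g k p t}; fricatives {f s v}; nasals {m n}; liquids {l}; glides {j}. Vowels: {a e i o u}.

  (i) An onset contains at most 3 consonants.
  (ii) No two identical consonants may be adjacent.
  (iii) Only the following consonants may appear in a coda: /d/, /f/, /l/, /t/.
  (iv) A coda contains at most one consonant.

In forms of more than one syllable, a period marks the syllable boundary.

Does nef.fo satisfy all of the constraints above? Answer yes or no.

no

nef.fo — violates constraint (ii): adjacent identical consonants /ff/ → not permitted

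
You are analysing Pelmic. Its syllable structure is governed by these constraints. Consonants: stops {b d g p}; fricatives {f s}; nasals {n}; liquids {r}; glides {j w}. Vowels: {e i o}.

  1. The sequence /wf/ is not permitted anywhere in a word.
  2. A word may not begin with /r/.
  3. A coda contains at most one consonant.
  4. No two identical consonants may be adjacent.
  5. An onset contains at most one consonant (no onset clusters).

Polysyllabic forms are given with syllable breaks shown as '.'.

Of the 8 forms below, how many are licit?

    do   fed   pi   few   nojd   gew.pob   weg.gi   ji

6

do — σ1 onset /d/, coda /∅/ ok → licit
fed — σ1 onset /f/, coda /d/ ok → licit
pi — σ1 onset /p/, coda /∅/ ok → licit
few — σ1 onset /f/, coda /w/ ok → licit
nojd — violates constraint 3: syllable 1 coda /jd/ has 2 consonants (> 1) → illicit
gew.pob — σ1 onset /g/, coda /w/ ok; σ2 onset /p/, coda /b/ ok → licit
weg.gi — violates constraint 4: adjacent identical consonants /gg/ → illicit
ji — σ1 onset /j/, coda /∅/ ok → licit
Licit: do, fed, pi, few, gew.pob, ji → 6.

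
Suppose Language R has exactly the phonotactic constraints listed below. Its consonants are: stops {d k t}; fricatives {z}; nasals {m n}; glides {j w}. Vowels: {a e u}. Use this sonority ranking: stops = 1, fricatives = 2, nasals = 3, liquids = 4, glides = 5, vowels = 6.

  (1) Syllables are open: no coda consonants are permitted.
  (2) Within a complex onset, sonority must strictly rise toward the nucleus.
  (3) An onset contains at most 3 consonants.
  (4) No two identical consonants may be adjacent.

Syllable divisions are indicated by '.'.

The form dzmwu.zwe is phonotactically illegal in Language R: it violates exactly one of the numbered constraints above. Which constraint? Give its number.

dzmwu.zwe: syllable 1 onset /dzmw/ has 4 consonants (> 3).
This is a violation of constraint 3: "An onset contains at most 3 consonants."
The remaining constraints (1, 2, 4) are satisfied.

3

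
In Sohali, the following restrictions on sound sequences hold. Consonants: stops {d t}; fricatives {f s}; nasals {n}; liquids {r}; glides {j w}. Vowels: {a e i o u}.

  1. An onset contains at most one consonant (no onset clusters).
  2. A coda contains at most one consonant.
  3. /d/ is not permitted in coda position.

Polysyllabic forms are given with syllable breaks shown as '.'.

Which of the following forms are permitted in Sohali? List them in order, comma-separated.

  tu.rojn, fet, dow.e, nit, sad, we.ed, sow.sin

fet, dow.e, nit, sow.sin

tu.rojn — violates constraint 2: syllable 2 coda /jn/ has 2 consonants (> 1) → not permitted
fet — σ1 onset /f/, coda /t/ ok → permitted
dow.e — σ1 onset /d/, coda /w/ ok; σ2 onset /∅/, coda /∅/ ok → permitted
nit — σ1 onset /n/, coda /t/ ok → permitted
sad — violates constraint 3: syllable 1 coda contains /d/ → not permitted
we.ed — violates constraint 3: syllable 2 coda contains /d/ → not permitted
sow.sin — σ1 onset /s/, coda /w/ ok; σ2 onset /s/, coda /n/ ok → permitted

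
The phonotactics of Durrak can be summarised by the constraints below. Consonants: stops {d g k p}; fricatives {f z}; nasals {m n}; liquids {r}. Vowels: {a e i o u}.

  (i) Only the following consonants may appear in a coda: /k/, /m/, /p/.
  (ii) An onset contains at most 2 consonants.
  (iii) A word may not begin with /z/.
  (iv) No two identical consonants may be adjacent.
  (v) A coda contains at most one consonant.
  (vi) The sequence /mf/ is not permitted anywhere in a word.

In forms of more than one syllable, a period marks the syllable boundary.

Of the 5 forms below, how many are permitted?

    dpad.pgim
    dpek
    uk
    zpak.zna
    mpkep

dpad.pgim — violates constraint (i): syllable 1 coda contains /d/, which is not a licensed coda consonant → not permitted
dpek — σ1 onset /dp/ (2C), coda /k/ ok → permitted
uk — σ1 onset /∅/, coda /k/ ok → permitted
zpak.zna — violates constraint (iii): word begins with /z/ → not permitted
mpkep — violates constraint (ii): syllable 1 onset /mpk/ has 3 consonants (> 2) → not permitted
Permitted: dpek, uk → 2.

2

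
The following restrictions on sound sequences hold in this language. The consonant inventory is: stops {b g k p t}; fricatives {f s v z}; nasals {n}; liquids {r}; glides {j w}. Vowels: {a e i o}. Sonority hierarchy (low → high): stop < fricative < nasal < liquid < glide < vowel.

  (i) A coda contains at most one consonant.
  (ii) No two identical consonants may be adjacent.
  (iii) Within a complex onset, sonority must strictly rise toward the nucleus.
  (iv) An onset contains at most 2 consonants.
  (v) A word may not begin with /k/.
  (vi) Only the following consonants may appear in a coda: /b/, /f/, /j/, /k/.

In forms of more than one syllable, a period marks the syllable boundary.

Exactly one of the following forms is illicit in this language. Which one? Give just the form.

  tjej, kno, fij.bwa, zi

kno

tjej — σ1 onset /tj/ (1→5 rises), coda /j/ ok → licit
kno — violates constraint (v): word begins with /k/ → illicit
fij.bwa — σ1 onset /f/, coda /j/ ok; σ2 onset /bw/ (1→5 rises), coda /∅/ ok → licit
zi — σ1 onset /z/, coda /∅/ ok → licit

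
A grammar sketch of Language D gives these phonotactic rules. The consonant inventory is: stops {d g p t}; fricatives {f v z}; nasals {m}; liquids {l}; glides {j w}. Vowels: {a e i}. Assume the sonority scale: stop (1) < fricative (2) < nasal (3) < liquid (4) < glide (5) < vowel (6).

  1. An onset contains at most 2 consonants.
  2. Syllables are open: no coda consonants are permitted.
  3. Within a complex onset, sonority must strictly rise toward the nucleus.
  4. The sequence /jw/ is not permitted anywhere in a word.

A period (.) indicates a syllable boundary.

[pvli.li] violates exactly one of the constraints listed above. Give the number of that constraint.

1

[pvli.li]: syllable 1 onset /pvl/ has 3 consonants (> 2).
This is a violation of constraint 1: "An onset contains at most 2 consonants."
The remaining constraints (2, 3, 4) are satisfied.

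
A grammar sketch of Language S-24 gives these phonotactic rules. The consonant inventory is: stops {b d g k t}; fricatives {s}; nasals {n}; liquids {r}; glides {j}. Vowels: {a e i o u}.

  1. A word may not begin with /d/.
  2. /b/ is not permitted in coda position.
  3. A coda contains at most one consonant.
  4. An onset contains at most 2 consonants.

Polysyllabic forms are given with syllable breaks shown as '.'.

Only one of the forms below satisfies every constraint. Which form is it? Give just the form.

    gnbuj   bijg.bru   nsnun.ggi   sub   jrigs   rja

gnbuj — violates constraint 4: syllable 1 onset /gnb/ has 3 consonants (> 2) → ill-formed
bijg.bru — violates constraint 3: syllable 1 coda /jg/ has 2 consonants (> 1) → ill-formed
nsnun.ggi — violates constraint 4: syllable 1 onset /nsn/ has 3 consonants (> 2) → ill-formed
sub — violates constraint 2: syllable 1 coda contains /b/ → ill-formed
jrigs — violates constraint 3: syllable 1 coda /gs/ has 2 consonants (> 1) → ill-formed
rja — σ1 onset /rj/ (2C), coda /∅/ ok → well-formed

rja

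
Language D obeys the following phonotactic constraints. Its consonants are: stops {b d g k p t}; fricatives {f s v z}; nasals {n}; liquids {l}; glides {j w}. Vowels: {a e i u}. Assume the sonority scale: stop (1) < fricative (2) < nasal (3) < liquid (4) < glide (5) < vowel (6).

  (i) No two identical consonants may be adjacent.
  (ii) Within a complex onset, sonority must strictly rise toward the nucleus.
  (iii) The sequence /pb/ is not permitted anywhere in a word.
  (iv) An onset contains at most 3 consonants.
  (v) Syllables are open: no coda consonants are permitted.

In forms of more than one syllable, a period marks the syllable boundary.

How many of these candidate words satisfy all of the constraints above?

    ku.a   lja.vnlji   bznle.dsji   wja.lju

ku.a — σ1 onset /k/, coda /∅/ ok; σ2 onset /∅/, coda /∅/ ok → phonotactically legal
lja.vnlji — violates constraint (iv): syllable 2 onset /vnlj/ has 4 consonants (> 3) → phonotactically illegal
bznle.dsji — violates constraint (iv): syllable 1 onset /bznl/ has 4 consonants (> 3) → phonotactically illegal
wja.lju — violates constraint (ii): syllable 1 onset /wj/: /w/ (glide, 5) → /j/ (glide, 5) does not rise → phonotactically illegal
Phonotactically legal: ku.a → 1.

1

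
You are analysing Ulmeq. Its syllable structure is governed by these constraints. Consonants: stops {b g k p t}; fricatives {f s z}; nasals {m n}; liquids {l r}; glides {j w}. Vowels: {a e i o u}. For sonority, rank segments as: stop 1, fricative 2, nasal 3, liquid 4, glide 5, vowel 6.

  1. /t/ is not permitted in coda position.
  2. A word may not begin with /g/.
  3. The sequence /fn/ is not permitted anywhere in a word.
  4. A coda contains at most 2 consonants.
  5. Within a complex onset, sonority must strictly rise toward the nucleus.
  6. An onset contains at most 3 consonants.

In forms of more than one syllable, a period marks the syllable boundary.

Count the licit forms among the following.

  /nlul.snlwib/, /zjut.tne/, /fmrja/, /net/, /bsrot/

0

/nlul.snlwib/ — violates constraint 6: syllable 2 onset /snlw/ has 4 consonants (> 3) → illicit
/zjut.tne/ — violates constraint 1: syllable 1 coda contains /t/ → illicit
/fmrja/ — violates constraint 6: syllable 1 onset /fmrj/ has 4 consonants (> 3) → illicit
/net/ — violates constraint 1: syllable 1 coda contains /t/ → illicit
/bsrot/ — violates constraint 1: syllable 1 coda contains /t/ → illicit
No form is licit → 0.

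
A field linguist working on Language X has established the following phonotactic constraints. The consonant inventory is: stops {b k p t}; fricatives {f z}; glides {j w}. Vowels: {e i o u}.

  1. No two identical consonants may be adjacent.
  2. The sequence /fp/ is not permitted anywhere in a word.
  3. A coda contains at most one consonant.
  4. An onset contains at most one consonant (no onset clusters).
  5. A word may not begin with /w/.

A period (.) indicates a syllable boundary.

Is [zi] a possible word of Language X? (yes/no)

yes

[zi] — σ1 onset /z/, coda /∅/ ok → phonotactically legal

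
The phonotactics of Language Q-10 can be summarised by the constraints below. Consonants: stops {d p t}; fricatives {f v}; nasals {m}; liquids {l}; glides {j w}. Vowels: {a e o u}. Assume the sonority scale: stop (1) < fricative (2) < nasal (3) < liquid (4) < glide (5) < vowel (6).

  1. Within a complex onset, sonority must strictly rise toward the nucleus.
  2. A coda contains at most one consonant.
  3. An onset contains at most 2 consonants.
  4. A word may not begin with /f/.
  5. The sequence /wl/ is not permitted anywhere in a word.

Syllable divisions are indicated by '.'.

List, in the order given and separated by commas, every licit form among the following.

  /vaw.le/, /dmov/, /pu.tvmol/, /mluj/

/dmov/, /mluj/

/vaw.le/ — violates constraint 5: contains banned sequence /wl/ → illicit
/dmov/ — σ1 onset /dm/ (1→3 rises), coda /v/ ok → licit
/pu.tvmol/ — violates constraint 3: syllable 2 onset /tvm/ has 3 consonants (> 2) → illicit
/mluj/ — σ1 onset /ml/ (3→4 rises), coda /j/ ok → licit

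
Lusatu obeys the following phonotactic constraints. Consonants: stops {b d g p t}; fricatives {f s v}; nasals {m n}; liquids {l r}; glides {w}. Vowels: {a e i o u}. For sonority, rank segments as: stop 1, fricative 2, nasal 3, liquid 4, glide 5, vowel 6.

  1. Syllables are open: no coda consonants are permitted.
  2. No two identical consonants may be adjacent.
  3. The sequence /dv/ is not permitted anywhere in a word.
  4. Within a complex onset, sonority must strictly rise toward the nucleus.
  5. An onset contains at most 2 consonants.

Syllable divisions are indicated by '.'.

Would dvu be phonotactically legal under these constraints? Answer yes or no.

dvu — violates constraint 3: contains banned sequence /dv/ → phonotactically illegal

no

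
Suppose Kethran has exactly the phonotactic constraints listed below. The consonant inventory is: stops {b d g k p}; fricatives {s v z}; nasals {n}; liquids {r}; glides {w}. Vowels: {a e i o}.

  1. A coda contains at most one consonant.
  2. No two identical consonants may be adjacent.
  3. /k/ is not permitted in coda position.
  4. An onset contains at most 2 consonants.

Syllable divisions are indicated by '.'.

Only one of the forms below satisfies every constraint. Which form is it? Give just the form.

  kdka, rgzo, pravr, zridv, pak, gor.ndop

gor.ndop

kdka — violates constraint 4: syllable 1 onset /kdk/ has 3 consonants (> 2) → not permitted
rgzo — violates constraint 4: syllable 1 onset /rgz/ has 3 consonants (> 2) → not permitted
pravr — violates constraint 1: syllable 1 coda /vr/ has 2 consonants (> 1) → not permitted
zridv — violates constraint 1: syllable 1 coda /dv/ has 2 consonants (> 1) → not permitted
pak — violates constraint 3: syllable 1 coda contains /k/ → not permitted
gor.ndop — σ1 onset /g/, coda /r/ ok; σ2 onset /nd/ (2C), coda /p/ ok → permitted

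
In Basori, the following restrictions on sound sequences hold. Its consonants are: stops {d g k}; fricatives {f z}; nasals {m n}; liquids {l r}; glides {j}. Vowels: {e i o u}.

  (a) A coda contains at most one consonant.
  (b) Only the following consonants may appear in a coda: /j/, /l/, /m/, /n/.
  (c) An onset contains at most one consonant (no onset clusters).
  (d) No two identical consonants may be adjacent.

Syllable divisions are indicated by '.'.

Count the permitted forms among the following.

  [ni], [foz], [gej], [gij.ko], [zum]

4

[ni] — σ1 onset /n/, coda /∅/ ok → permitted
[foz] — violates constraint (b): syllable 1 coda contains /z/, which is not a licensed coda consonant → not permitted
[gej] — σ1 onset /g/, coda /j/ ok → permitted
[gij.ko] — σ1 onset /g/, coda /j/ ok; σ2 onset /k/, coda /∅/ ok → permitted
[zum] — σ1 onset /z/, coda /m/ ok → permitted
Permitted: [ni], [gej], [gij.ko], [zum] → 4.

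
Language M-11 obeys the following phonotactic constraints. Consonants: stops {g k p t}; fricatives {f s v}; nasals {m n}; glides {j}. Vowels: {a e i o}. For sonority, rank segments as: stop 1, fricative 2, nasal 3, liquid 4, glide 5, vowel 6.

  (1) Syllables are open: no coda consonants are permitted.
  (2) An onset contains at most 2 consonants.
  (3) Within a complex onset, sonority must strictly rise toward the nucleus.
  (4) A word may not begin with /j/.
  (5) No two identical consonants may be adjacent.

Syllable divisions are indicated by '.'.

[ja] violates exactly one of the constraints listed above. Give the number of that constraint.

4

[ja]: word begins with /j/.
This is a violation of constraint 4: "A word may not begin with /j/."
The remaining constraints (1, 2, 3, 5) are satisfied.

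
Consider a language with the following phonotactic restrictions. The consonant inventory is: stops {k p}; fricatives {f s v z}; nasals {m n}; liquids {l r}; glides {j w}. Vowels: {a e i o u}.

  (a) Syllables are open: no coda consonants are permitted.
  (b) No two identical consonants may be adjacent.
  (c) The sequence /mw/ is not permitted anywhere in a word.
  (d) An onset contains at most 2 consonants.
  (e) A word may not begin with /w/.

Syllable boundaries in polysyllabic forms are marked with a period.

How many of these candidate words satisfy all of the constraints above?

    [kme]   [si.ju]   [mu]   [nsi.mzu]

[kme] — σ1 onset /km/ (2C), coda /∅/ ok → well-formed
[si.ju] — σ1 onset /s/, coda /∅/ ok; σ2 onset /j/, coda /∅/ ok → well-formed
[mu] — σ1 onset /m/, coda /∅/ ok → well-formed
[nsi.mzu] — σ1 onset /ns/ (2C), coda /∅/ ok; σ2 onset /mz/ (2C), coda /∅/ ok → well-formed
Well-formed: [kme], [si.ju], [mu], [nsi.mzu] → 4.

4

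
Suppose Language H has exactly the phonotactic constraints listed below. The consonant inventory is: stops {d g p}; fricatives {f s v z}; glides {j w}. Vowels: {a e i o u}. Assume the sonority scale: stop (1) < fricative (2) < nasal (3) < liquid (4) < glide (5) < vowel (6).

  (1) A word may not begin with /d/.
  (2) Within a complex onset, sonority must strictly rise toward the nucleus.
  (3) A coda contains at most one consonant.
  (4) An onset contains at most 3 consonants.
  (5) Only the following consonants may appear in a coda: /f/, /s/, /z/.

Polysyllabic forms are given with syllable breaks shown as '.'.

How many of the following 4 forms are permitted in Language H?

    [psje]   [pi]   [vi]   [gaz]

[psje] — σ1 onset /psj/ (1→2→5 rises), coda /∅/ ok → permitted
[pi] — σ1 onset /p/, coda /∅/ ok → permitted
[vi] — σ1 onset /v/, coda /∅/ ok → permitted
[gaz] — σ1 onset /g/, coda /z/ ok → permitted
Permitted: [psje], [pi], [vi], [gaz] → 4.

4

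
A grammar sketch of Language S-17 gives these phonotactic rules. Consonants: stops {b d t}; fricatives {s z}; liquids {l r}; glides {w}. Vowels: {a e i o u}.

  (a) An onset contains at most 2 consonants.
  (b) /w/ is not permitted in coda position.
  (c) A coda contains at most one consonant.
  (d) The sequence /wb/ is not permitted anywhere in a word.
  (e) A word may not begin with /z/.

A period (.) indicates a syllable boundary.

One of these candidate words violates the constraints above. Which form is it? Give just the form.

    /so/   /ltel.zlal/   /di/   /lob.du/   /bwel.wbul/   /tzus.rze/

/so/ — σ1 onset /s/, coda /∅/ ok → permitted
/ltel.zlal/ — σ1 onset /lt/ (2C), coda /l/ ok; σ2 onset /zl/ (2C), coda /l/ ok → permitted
/di/ — σ1 onset /d/, coda /∅/ ok → permitted
/lob.du/ — σ1 onset /l/, coda /b/ ok; σ2 onset /d/, coda /∅/ ok → permitted
/bwel.wbul/ — violates constraint (d): contains banned sequence /wb/ → not permitted
/tzus.rze/ — σ1 onset /tz/ (2C), coda /s/ ok; σ2 onset /rz/ (2C), coda /∅/ ok → permitted

/bwel.wbul/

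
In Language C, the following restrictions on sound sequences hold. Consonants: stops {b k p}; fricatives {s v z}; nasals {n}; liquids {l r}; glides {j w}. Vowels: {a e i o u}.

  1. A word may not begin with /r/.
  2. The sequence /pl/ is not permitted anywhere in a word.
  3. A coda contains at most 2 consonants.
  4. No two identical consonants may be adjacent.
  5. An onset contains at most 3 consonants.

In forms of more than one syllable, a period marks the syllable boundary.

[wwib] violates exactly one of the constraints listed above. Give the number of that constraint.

[wwib]: adjacent identical consonants /ww/.
This is a violation of constraint 4: "No two identical consonants may be adjacent."
The remaining constraints (1, 2, 3, 5) are satisfied.

4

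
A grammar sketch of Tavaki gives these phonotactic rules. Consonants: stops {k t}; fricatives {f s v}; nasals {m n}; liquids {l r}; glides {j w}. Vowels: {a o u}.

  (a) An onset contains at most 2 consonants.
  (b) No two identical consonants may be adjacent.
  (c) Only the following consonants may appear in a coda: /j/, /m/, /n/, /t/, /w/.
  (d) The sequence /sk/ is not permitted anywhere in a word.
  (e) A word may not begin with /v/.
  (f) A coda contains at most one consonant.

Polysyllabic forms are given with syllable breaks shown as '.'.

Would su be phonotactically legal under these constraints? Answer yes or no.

yes

su — σ1 onset /s/, coda /∅/ ok → phonotactically legal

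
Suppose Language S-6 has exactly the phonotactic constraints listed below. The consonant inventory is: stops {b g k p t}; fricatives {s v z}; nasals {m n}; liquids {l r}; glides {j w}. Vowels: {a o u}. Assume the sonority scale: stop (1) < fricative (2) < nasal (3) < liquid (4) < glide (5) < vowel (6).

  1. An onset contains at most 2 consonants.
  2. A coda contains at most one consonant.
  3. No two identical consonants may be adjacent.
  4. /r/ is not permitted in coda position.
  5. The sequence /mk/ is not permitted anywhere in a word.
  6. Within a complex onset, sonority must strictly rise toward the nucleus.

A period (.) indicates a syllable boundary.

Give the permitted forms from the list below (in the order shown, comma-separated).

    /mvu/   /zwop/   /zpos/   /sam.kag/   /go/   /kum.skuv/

/zwop/, /go/

/mvu/ — violates constraint 6: syllable 1 onset /mv/: /m/ (nasal, 3) → /v/ (fricative, 2) does not rise → not permitted
/zwop/ — σ1 onset /zw/ (2→5 rises), coda /p/ ok → permitted
/zpos/ — violates constraint 6: syllable 1 onset /zp/: /z/ (fricative, 2) → /p/ (stop, 1) does not rise → not permitted
/sam.kag/ — violates constraint 5: contains banned sequence /mk/ → not permitted
/go/ — σ1 onset /g/, coda /∅/ ok → permitted
/kum.skuv/ — violates constraint 6: syllable 2 onset /sk/: /s/ (fricative, 2) → /k/ (stop, 1) does not rise → not permitted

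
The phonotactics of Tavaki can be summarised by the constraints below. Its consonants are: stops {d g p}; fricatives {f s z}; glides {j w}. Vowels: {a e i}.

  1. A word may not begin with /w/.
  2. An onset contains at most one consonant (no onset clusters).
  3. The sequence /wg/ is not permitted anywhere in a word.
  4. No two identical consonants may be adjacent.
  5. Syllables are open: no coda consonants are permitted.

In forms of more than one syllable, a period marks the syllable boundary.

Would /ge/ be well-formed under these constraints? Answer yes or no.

yes

/ge/ — σ1 onset /g/, coda /∅/ ok → well-formed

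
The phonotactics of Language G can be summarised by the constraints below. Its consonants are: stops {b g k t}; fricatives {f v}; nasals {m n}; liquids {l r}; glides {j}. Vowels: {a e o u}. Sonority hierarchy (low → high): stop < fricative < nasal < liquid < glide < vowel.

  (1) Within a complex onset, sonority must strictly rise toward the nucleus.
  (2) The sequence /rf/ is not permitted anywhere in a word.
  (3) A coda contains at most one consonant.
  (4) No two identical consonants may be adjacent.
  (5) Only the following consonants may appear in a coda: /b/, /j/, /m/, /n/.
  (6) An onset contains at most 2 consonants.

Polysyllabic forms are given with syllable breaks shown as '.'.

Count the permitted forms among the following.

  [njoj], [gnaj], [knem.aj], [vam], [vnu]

5

[njoj] — σ1 onset /nj/ (3→5 rises), coda /j/ ok → permitted
[gnaj] — σ1 onset /gn/ (1→3 rises), coda /j/ ok → permitted
[knem.aj] — σ1 onset /kn/ (1→3 rises), coda /m/ ok; σ2 onset /∅/, coda /j/ ok → permitted
[vam] — σ1 onset /v/, coda /m/ ok → permitted
[vnu] — σ1 onset /vn/ (2→3 rises), coda /∅/ ok → permitted
Permitted: [njoj], [gnaj], [knem.aj], [vam], [vnu] → 5.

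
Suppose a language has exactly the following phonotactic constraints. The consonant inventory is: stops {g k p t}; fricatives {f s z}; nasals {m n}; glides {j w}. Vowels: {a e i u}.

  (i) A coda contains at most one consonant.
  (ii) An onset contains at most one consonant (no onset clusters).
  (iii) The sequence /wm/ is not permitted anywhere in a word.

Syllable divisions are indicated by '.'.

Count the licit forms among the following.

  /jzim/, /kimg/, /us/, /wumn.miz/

/jzim/ — violates constraint (ii): syllable 1 onset /jz/ has 2 consonants (> 1) → illicit
/kimg/ — violates constraint (i): syllable 1 coda /mg/ has 2 consonants (> 1) → illicit
/us/ — σ1 onset /∅/, coda /s/ ok → licit
/wumn.miz/ — violates constraint (i): syllable 1 coda /mn/ has 2 consonants (> 1) → illicit
Licit: /us/ → 1.

1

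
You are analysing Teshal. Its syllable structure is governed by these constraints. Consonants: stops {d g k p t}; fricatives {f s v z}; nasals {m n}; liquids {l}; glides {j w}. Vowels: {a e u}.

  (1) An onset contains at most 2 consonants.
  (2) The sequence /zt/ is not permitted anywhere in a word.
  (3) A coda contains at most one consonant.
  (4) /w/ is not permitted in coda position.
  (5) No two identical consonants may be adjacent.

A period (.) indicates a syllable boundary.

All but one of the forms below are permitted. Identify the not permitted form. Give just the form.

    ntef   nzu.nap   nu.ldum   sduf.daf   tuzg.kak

tuzg.kak

ntef — σ1 onset /nt/ (2C), coda /f/ ok → permitted
nzu.nap — σ1 onset /nz/ (2C), coda /∅/ ok; σ2 onset /n/, coda /p/ ok → permitted
nu.ldum — σ1 onset /n/, coda /∅/ ok; σ2 onset /ld/ (2C), coda /m/ ok → permitted
sduf.daf — σ1 onset /sd/ (2C), coda /f/ ok; σ2 onset /d/, coda /f/ ok → permitted
tuzg.kak — violates constraint 3: syllable 1 coda /zg/ has 2 consonants (> 1) → not permitted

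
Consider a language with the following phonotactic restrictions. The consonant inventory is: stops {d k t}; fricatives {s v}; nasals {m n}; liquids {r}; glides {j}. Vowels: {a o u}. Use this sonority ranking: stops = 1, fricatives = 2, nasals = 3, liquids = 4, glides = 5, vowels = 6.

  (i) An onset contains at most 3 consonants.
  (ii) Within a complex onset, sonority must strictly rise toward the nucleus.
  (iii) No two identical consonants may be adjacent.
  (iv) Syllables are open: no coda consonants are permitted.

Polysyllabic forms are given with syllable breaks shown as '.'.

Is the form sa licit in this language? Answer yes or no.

yes

sa — σ1 onset /s/, coda /∅/ ok → licit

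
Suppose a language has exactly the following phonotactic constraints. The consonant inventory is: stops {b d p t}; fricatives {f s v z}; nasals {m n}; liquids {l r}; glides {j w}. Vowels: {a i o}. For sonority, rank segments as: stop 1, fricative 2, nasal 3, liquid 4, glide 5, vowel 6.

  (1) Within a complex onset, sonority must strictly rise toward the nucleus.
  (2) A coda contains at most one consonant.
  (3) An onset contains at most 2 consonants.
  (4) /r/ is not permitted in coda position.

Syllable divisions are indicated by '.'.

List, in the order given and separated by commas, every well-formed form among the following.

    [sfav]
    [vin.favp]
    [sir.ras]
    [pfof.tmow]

[sfav] — violates constraint 1: syllable 1 onset /sf/: /s/ (fricative, 2) → /f/ (fricative, 2) does not rise → ill-formed
[vin.favp] — violates constraint 2: syllable 2 coda /vp/ has 2 consonants (> 1) → ill-formed
[sir.ras] — violates constraint 4: syllable 1 coda contains /r/ → ill-formed
[pfof.tmow] — σ1 onset /pf/ (1→2 rises), coda /f/ ok; σ2 onset /tm/ (1→3 rises), coda /w/ ok → well-formed

[pfof.tmow]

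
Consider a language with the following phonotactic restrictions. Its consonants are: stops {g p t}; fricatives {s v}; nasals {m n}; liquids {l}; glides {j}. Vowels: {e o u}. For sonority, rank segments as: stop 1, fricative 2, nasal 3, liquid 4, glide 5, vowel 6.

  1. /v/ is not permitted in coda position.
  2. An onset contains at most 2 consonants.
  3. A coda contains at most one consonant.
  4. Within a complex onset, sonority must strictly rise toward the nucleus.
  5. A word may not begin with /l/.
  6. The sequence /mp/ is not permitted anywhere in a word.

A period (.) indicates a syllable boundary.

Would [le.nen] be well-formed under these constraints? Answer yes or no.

no

[le.nen] — violates constraint 5: word begins with /l/ → ill-formed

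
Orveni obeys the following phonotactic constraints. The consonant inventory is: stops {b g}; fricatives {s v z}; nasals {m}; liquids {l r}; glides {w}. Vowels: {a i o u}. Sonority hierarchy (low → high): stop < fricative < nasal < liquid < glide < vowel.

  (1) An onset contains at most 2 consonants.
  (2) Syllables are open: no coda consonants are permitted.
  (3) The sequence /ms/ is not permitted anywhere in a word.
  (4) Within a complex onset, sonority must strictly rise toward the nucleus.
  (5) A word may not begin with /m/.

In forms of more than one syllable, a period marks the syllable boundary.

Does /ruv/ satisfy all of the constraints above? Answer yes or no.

/ruv/ — violates constraint 2: syllable 1 coda /v/ has 1 consonant (> 0) → not permitted

no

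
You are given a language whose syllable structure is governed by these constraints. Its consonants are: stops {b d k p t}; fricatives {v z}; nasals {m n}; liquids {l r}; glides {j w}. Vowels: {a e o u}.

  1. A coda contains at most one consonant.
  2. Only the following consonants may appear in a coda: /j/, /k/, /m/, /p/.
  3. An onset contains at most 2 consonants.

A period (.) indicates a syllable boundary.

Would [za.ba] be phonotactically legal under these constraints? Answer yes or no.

[za.ba] — σ1 onset /z/, coda /∅/ ok; σ2 onset /b/, coda /∅/ ok → phonotactically legal

yes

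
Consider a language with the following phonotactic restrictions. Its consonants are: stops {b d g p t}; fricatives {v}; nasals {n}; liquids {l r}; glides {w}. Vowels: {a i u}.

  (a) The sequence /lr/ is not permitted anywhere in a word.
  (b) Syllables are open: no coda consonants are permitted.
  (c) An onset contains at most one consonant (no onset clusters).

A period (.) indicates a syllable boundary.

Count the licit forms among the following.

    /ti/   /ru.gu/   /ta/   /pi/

/ti/ — σ1 onset /t/, coda /∅/ ok → licit
/ru.gu/ — σ1 onset /r/, coda /∅/ ok; σ2 onset /g/, coda /∅/ ok → licit
/ta/ — σ1 onset /t/, coda /∅/ ok → licit
/pi/ — σ1 onset /p/, coda /∅/ ok → licit
Licit: /ti/, /ru.gu/, /ta/, /pi/ → 4.

4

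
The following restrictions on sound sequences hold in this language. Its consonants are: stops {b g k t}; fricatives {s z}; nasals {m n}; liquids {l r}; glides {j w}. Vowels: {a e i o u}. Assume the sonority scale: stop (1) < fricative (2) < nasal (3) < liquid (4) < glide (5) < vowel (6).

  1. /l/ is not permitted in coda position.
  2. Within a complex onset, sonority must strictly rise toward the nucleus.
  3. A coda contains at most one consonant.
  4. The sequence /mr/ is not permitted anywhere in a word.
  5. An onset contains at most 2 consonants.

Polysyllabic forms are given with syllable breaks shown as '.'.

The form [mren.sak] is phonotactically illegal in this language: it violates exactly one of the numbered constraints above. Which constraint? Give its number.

[mren.sak]: contains banned sequence /mr/.
This is a violation of constraint 4: "The sequence /mr/ is not permitted anywhere in a word."
The remaining constraints (1, 2, 3, 5) are satisfied.

4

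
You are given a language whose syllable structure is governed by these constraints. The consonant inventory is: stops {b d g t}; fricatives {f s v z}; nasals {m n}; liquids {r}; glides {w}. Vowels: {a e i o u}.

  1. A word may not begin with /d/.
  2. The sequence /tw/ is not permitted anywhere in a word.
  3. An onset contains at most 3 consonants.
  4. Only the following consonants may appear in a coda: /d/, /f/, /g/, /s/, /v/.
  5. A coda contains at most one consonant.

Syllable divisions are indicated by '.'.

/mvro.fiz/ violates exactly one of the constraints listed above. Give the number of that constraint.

/mvro.fiz/: syllable 2 coda contains /z/, which is not a licensed coda consonant.
This is a violation of constraint 4: "Only the following consonants may appear in a coda: /d/, /f/, /g/, /s/, /v/."
The remaining constraints (1, 2, 3, 5) are satisfied.

4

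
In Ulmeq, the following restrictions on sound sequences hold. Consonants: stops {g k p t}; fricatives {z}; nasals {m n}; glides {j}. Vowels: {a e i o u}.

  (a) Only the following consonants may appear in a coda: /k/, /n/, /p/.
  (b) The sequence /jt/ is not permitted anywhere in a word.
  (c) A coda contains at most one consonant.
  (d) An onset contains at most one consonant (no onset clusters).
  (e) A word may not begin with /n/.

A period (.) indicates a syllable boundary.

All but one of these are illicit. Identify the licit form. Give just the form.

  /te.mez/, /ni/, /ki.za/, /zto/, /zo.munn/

/ki.za/

/te.mez/ — violates constraint (a): syllable 2 coda contains /z/, which is not a licensed coda consonant → illicit
/ni/ — violates constraint (e): word begins with /n/ → illicit
/ki.za/ — σ1 onset /k/, coda /∅/ ok; σ2 onset /z/, coda /∅/ ok → licit
/zto/ — violates constraint (d): syllable 1 onset /zt/ has 2 consonants (> 1) → illicit
/zo.munn/ — violates constraint (c): syllable 2 coda /nn/ has 2 consonants (> 1) → illicit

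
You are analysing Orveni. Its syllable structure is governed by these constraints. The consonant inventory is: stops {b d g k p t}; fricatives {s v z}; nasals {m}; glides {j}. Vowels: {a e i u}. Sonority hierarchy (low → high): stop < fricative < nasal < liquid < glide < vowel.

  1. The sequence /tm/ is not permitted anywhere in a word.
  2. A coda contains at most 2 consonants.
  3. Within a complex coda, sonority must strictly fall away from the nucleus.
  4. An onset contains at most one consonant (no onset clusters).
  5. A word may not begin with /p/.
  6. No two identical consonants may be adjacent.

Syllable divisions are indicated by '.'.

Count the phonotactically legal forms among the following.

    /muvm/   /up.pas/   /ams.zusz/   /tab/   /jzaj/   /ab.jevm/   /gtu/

1

/muvm/ — violates constraint 3: syllable 1 coda /vm/: /v/ (fricative, 2) → /m/ (nasal, 3) does not fall → phonotactically illegal
/up.pas/ — violates constraint 6: adjacent identical consonants /pp/ → phonotactically illegal
/ams.zusz/ — violates constraint 3: syllable 2 coda /sz/: /s/ (fricative, 2) → /z/ (fricative, 2) does not fall → phonotactically illegal
/tab/ — σ1 onset /t/, coda /b/ ok → phonotactically legal
/jzaj/ — violates constraint 4: syllable 1 onset /jz/ has 2 consonants (> 1) → phonotactically illegal
/ab.jevm/ — violates constraint 3: syllable 2 coda /vm/: /v/ (fricative, 2) → /m/ (nasal, 3) does not fall → phonotactically illegal
/gtu/ — violates constraint 4: syllable 1 onset /gt/ has 2 consonants (> 1) → phonotactically illegal
Phonotactically legal: /tab/ → 1.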